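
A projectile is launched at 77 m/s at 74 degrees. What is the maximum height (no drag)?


H = (v0*sin(theta))^2 / (2g) = (77*sin(74°))^2 / (2*9.81) = 279.2 m

279.2 m


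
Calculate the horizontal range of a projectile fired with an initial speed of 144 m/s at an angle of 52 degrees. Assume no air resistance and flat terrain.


R = v0^2 * sin(2*theta) / g = 144^2 * sin(2*52°) / 9.81 = 2051 m

2051 m


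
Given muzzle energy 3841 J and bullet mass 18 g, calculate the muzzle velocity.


v = sqrt(2*E/m) = sqrt(2*3841/0.018) = 653.3 m/s

653.3 m/s


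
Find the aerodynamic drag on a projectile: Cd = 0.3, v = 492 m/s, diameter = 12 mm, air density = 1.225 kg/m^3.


A = pi*(d/2)^2 = pi*(12/2000)^2 = 1.13097e-04 m^2
Fd = 0.5*Cd*rho*A*v^2 = 0.5*0.3*1.225*1.13097e-04*492^2 = 5.03 N

5.03 N


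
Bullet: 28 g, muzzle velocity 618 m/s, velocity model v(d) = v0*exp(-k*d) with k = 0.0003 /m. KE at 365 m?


v = v0*exp(-k*d) = 618*exp(-0.0003*365) = 553.902 m/s
E = 0.5*m*v^2 = 0.5*0.028*553.902^2 = 4295 J

4295 J


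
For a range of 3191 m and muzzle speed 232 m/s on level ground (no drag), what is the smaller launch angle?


sin(2*theta) = R*g/v0^2 = 3191*9.81/232^2 = 0.581594, theta = arcsin(0.581594)/2 = 17.78°

17.78 degrees


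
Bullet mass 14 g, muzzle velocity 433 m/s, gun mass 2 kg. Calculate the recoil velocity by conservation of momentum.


v_recoil = m_p * v_p / m_gun = 0.014 * 433 / 2 = 3.031 m/s

3.031 m/s


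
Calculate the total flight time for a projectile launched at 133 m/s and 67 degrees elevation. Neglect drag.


T = 2*v0*sin(theta)/g = 2*133*sin(67°)/9.81 = 24.96 s

24.96 s


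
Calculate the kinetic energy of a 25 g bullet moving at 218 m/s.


E = 0.5*m*v^2 = 0.5*0.025*218^2 = 594.1 J

594.1 J


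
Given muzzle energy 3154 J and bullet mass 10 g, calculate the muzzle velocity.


v = sqrt(2*E/m) = sqrt(2*3154/0.01) = 794.2 m/s

794.2 m/s


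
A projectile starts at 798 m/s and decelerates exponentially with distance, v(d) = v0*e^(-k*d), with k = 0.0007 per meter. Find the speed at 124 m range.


v = v0*exp(-k*d) = 798*exp(-0.0007*124) = 731.7 m/s

731.7 m/s


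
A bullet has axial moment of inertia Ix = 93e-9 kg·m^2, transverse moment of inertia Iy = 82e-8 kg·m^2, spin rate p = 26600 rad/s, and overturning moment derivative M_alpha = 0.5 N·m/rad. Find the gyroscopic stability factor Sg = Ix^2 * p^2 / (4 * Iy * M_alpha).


Sg = Ix^2 * p^2 / (4 * Iy * M_alpha) = (93e-9)^2 * 26600^2 / (4 * 82e-8 * 0.5) = 3.732

3.732


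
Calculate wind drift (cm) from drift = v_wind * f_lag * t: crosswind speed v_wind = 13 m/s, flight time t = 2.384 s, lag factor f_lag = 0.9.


drift = v_wind * lag * t = 13 * 0.9 * 2.384 = 27.8928 m ≈ 2789 cm

2789 cm


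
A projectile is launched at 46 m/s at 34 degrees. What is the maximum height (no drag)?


H = (v0*sin(theta))^2 / (2g) = (46*sin(34°))^2 / (2*9.81) = 33.72 m

33.72 m


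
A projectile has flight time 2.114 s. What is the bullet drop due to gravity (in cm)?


drop = 0.5*g*t^2 = 0.5*9.81*2.114^2 = 21.9204 m ≈ 2192 cm

2192 cm


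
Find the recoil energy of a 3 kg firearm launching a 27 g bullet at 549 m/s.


v_r = m_p*v_p/m_gun = 0.027*549/3 = 4.941 m/s, E_r = 0.5*m_gun*v_r^2 = 0.5*3*4.941^2 = 36.62 J

36.62 J


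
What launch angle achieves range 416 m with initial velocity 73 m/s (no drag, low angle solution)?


sin(2*theta) = R*g/v0^2 = 416*9.81/73^2 = 0.765802, theta = arcsin(0.765802)/2 = 24.99°

24.99 degrees


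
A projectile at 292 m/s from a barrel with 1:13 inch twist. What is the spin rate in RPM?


twist_m = 13*0.0254 = 0.3302 m
spin = v/twist = 292/0.3302 = 884.3125 rev/s
RPM = spin*60 = 884.3125*60 ≈ 53059 RPM

53059 RPM


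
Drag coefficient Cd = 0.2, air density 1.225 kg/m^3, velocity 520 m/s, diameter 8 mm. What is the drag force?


A = pi*(d/2)^2 = pi*(8/2000)^2 = 5.02655e-05 m^2
Fd = 0.5*Cd*rho*A*v^2 = 0.5*0.2*1.225*5.02655e-05*520^2 = 1.665 N

1.665 N


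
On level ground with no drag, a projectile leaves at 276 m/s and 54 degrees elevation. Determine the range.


R = v0^2 * sin(2*theta) / g = 276^2 * sin(2*54°) / 9.81 = 7385 m

7385 m


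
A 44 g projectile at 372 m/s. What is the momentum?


p = m*v = 0.044*372 = 16.37 kg·m/s

16.37 kg·m/s


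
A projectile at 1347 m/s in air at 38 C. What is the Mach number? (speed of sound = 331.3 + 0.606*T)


a = 331.3 + 0.606*(38) = 354.328 m/s
M = v/a = 1347/354.328 = 3.802

3.802


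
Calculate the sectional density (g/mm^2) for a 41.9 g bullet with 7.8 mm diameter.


SD = m/d^2 = 41.9/7.8^2 = 0.6887 g/mm^2

0.6887 g/mm^2


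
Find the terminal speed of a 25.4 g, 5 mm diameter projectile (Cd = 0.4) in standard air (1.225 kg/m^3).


A = pi*(d/2)^2 = pi*(5/2000)^2 = 1.96350e-05 m^2
vt = sqrt(2mg/(Cd*rho*A)) = sqrt(2*0.0254*9.81/(0.4 * 1.225 * 1.96350e-05)) = 227.6 m/s

227.6 m/s


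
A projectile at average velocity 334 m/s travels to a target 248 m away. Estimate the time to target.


t = d/v = 248/334 = 0.7425 s

0.7425 s


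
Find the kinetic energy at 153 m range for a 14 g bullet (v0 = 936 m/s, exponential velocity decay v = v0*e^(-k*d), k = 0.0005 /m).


v = v0*exp(-k*d) = 936*exp(-0.0005*153) = 867.066 m/s
E = 0.5*m*v^2 = 0.5*0.014*867.066^2 = 5263 J

5263 J


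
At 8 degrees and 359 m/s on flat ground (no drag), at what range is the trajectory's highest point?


R = v0^2*sin(2*theta)/g = 359^2*sin(2*8°)/9.81 = 3621.25 m
apex_dist = R/2 = 3621.25/2 = 1811 m

1811 m


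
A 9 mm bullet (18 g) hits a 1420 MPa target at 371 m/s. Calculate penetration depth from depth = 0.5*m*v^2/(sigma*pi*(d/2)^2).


A = pi*(d/2)^2 = pi*(9/2)^2 = 63.6173 mm^2
E = 0.5*m*v^2 = 0.5*0.018*371^2 = 1238.77 J
depth = E/(sigma*A) = 1238.77 J / (1420 MPa * 63.6173 mm^2) = 1238.77/(1420 * 63.6173) m = 0.0137128 m ≈ 13.71 mm

13.71 mm


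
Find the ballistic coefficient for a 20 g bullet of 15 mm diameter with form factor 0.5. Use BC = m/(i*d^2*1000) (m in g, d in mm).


BC = m/(i*d^2*1000) = 20/(0.5 * 15^2 * 1000) = 0.0001778

0.0001778


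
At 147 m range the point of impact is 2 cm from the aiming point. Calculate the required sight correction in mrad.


1 mrad subtends 1 cm per 10 m of range, so adj = error_cm / (dist_m / 10) = 2 / (147/10) = 0.1361 mrad

0.1361 mrad


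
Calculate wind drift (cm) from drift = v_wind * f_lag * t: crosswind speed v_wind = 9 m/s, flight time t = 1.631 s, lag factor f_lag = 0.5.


drift = v_wind * lag * t = 9 * 0.5 * 1.631 = 7.3395 m ≈ 734 cm

734 cm


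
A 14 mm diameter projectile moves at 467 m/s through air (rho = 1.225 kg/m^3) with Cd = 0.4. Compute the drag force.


A = pi*(d/2)^2 = pi*(14/2000)^2 = 1.53938e-04 m^2
Fd = 0.5*Cd*rho*A*v^2 = 0.5*0.4*1.225*1.53938e-04*467^2 = 8.225 N

8.225 N


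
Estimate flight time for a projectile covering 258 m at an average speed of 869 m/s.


t = d/v = 258/869 = 0.2969 s

0.2969 s


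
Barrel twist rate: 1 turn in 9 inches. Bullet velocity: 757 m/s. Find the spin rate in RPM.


twist_m = 9*0.0254 = 0.2286 m
spin = v/twist = 757/0.2286 = 3311.461 rev/s
RPM = spin*60 = 3311.461*60 ≈ 198688 RPM

198688 RPM


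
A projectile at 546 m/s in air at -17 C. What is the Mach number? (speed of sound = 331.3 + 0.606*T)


a = 331.3 + 0.606*(-17) = 320.998 m/s
M = v/a = 546/320.998 = 1.701

1.701


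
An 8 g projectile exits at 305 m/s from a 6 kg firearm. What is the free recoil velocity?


v_recoil = m_p * v_p / m_gun = 0.008 * 305 / 6 = 0.4067 m/s

0.4067 m/s


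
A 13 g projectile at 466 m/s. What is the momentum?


p = m*v = 0.013*466 = 6.058 kg·m/s

6.058 kg·m/s


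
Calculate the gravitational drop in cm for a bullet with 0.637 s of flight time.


drop = 0.5*g*t^2 = 0.5*9.81*0.637^2 = 1.9903 m ≈ 199 cm

199 cm


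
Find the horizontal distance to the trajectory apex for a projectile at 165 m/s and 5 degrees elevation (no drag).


R = v0^2*sin(2*theta)/g = 165^2*sin(2*5°)/9.81 = 481.914 m
apex_dist = R/2 = 481.914/2 = 241 m

241 m


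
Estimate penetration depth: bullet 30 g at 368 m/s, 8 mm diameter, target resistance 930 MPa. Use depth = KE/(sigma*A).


A = pi*(d/2)^2 = pi*(8/2)^2 = 50.2655 mm^2
E = 0.5*m*v^2 = 0.5*0.03*368^2 = 2031.36 J
depth = E/(sigma*A) = 2031.36 J / (930 MPa * 50.2655 mm^2) = 2031.36/(930 * 50.2655) m = 0.0434544 m ≈ 43.45 mm

43.45 mm


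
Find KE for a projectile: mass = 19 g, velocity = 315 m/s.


E = 0.5*m*v^2 = 0.5*0.019*315^2 = 942.6 J

942.6 J


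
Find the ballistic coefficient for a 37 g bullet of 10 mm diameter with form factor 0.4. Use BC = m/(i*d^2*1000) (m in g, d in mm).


BC = m/(i*d^2*1000) = 37/(0.4 * 10^2 * 1000) = 0.000925

0.000925


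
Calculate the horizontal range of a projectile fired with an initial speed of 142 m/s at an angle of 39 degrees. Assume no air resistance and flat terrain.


R = v0^2 * sin(2*theta) / g = 142^2 * sin(2*39°) / 9.81 = 2011 m

2011 m


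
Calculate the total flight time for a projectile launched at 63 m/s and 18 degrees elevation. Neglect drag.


T = 2*v0*sin(theta)/g = 2*63*sin(18°)/9.81 = 3.969 s

3.969 s


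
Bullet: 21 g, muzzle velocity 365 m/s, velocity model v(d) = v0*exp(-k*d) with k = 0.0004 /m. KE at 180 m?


v = v0*exp(-k*d) = 365*exp(-0.0004*180) = 339.644 m/s
E = 0.5*m*v^2 = 0.5*0.021*339.644^2 = 1211 J

1211 J


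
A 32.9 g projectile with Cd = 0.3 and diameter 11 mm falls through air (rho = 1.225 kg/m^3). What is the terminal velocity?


A = pi*(d/2)^2 = pi*(11/2000)^2 = 9.50332e-05 m^2
vt = sqrt(2mg/(Cd*rho*A)) = sqrt(2*0.0329*9.81/(0.3 * 1.225 * 9.50332e-05)) = 136 m/s

136 m/s


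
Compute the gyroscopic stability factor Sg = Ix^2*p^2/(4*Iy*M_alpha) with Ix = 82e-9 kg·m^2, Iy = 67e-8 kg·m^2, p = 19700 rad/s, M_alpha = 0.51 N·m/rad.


Sg = Ix^2 * p^2 / (4 * Iy * M_alpha) = (82e-9)^2 * 19700^2 / (4 * 67e-8 * 0.51) = 1.909

1.909


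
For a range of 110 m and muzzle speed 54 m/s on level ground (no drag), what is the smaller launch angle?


sin(2*theta) = R*g/v0^2 = 110*9.81/54^2 = 0.370062, theta = arcsin(0.370062)/2 = 10.86°

10.86 degrees


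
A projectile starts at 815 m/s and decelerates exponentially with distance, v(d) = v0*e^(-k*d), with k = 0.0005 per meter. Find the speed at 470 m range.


v = v0*exp(-k*d) = 815*exp(-0.0005*470) = 644.3 m/s

644.3 m/s


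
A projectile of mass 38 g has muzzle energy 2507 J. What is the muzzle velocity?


v = sqrt(2*E/m) = sqrt(2*2507/0.038) = 363.2 m/s

363.2 m/s


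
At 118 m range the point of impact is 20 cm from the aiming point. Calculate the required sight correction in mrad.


1 mrad subtends 1 cm per 10 m of range, so adj = error_cm / (dist_m / 10) = 20 / (118/10) = 1.695 mrad

1.695 mrad


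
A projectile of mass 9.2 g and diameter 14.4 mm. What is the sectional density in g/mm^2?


SD = m/d^2 = 9.2/14.4^2 = 0.04437 g/mm^2

0.04437 g/mm^2


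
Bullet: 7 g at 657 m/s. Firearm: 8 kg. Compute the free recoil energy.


v_r = m_p*v_p/m_gun = 0.007*657/8 = 0.574875 m/s, E_r = 0.5*m_gun*v_r^2 = 0.5*8*0.574875^2 = 1.322 J

1.322 J


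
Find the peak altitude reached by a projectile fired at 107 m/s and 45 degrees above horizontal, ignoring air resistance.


H = (v0*sin(theta))^2 / (2g) = (107*sin(45°))^2 / (2*9.81) = 291.8 m

291.8 m


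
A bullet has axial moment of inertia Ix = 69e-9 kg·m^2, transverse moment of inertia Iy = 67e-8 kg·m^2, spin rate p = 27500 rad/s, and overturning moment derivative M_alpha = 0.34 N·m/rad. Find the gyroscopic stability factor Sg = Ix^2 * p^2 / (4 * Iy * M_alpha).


Sg = Ix^2 * p^2 / (4 * Iy * M_alpha) = (69e-9)^2 * 27500^2 / (4 * 67e-8 * 0.34) = 3.951

3.951


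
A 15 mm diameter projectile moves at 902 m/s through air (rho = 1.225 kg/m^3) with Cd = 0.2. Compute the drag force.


A = pi*(d/2)^2 = pi*(15/2000)^2 = 1.76715e-04 m^2
Fd = 0.5*Cd*rho*A*v^2 = 0.5*0.2*1.225*1.76715e-04*902^2 = 17.61 N

17.61 N


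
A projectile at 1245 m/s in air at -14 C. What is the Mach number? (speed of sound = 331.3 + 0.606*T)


a = 331.3 + 0.606*(-14) = 322.816 m/s
M = v/a = 1245/322.816 = 3.857

3.857


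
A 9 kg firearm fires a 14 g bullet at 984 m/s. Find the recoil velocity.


v_recoil = m_p * v_p / m_gun = 0.014 * 984 / 9 = 1.531 m/s

1.531 m/s


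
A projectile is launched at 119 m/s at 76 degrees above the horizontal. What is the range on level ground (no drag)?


R = v0^2 * sin(2*theta) / g = 119^2 * sin(2*76°) / 9.81 = 677.7 m

677.7 m


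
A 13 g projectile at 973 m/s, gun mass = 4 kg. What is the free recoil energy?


v_r = m_p*v_p/m_gun = 0.013*973/4 = 3.16225 m/s, E_r = 0.5*m_gun*v_r^2 = 0.5*4*3.16225^2 = 20 J

20 J


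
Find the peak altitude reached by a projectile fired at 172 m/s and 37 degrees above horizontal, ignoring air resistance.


H = (v0*sin(theta))^2 / (2g) = (172*sin(37°))^2 / (2*9.81) = 546.1 m

546.1 m


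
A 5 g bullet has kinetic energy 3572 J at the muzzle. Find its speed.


v = sqrt(2*E/m) = sqrt(2*3572/0.005) = 1195 m/s

1195 m/s


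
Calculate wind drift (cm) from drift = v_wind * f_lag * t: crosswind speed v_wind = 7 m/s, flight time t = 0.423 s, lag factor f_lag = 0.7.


drift = v_wind * lag * t = 7 * 0.7 * 0.423 = 2.0727 m ≈ 207.3 cm

207.3 cm


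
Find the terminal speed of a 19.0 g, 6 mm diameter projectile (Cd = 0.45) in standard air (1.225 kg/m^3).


A = pi*(d/2)^2 = pi*(6/2000)^2 = 2.82743e-05 m^2
vt = sqrt(2mg/(Cd*rho*A)) = sqrt(2*0.019*9.81/(0.45 * 1.225 * 2.82743e-05)) = 154.7 m/s

154.7 m/s


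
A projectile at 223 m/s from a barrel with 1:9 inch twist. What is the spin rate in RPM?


twist_m = 9*0.0254 = 0.2286 m
spin = v/twist = 223/0.2286 = 975.5031 rev/s
RPM = spin*60 = 975.5031*60 ≈ 58530 RPM

58530 RPM


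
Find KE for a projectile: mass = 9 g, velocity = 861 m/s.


E = 0.5*m*v^2 = 0.5*0.009*861^2 = 3336 J

3336 J


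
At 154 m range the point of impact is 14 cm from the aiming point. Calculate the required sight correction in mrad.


1 mrad subtends 1 cm per 10 m of range, so adj = error_cm / (dist_m / 10) = 14 / (154/10) = 0.9091 mrad

0.9091 mrad


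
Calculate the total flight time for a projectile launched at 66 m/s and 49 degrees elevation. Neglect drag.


T = 2*v0*sin(theta)/g = 2*66*sin(49°)/9.81 = 10.16 s

10.16 s


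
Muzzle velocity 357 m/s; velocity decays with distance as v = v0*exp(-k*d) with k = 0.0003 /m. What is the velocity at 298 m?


v = v0*exp(-k*d) = 357*exp(-0.0003*298) = 326.5 m/s

326.5 m/s


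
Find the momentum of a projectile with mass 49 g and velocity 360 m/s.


p = m*v = 0.049*360 = 17.64 kg·m/s

17.64 kg·m/s


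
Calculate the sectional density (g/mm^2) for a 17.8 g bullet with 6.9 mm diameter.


SD = m/d^2 = 17.8/6.9^2 = 0.3739 g/mm^2

0.3739 g/mm^2


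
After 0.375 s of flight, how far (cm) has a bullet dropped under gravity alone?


drop = 0.5*g*t^2 = 0.5*9.81*0.375^2 = 0.689766 m ≈ 68.98 cm

68.98 cm


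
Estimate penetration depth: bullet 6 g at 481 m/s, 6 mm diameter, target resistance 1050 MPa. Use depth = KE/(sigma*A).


A = pi*(d/2)^2 = pi*(6/2)^2 = 28.2743 mm^2
E = 0.5*m*v^2 = 0.5*0.006*481^2 = 694.083 J
depth = E/(sigma*A) = 694.083 J / (1050 MPa * 28.2743 mm^2) = 694.083/(1050 * 28.2743) m = 0.0233792 m ≈ 23.38 mm

23.38 mm


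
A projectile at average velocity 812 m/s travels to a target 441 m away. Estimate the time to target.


t = d/v = 441/812 = 0.5431 s

0.5431 s


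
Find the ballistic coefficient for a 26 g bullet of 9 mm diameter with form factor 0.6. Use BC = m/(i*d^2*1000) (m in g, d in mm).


BC = m/(i*d^2*1000) = 26/(0.6 * 9^2 * 1000) = 0.000535

0.000535


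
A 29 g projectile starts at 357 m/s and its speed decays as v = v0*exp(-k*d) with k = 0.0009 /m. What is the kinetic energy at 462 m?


v = v0*exp(-k*d) = 357*exp(-0.0009*462) = 235.553 m/s
E = 0.5*m*v^2 = 0.5*0.029*235.553^2 = 804.5 J

804.5 J


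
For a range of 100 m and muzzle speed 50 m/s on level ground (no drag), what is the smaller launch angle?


sin(2*theta) = R*g/v0^2 = 100*9.81/50^2 = 0.3924, theta = arcsin(0.3924)/2 = 11.55°

11.55 degrees


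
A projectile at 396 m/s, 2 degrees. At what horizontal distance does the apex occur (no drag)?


R = v0^2*sin(2*theta)/g = 396^2*sin(2*2°)/9.81 = 1115.08 m
apex_dist = R/2 = 1115.08/2 = 557.5 m

557.5 m


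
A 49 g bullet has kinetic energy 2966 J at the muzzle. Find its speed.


v = sqrt(2*E/m) = sqrt(2*2966/0.049) = 347.9 m/s

347.9 m/s


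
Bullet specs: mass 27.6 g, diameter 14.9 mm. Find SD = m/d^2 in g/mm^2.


SD = m/d^2 = 27.6/14.9^2 = 0.1243 g/mm^2

0.1243 g/mm^2


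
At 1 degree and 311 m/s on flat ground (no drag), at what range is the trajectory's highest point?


R = v0^2*sin(2*theta)/g = 311^2*sin(2*1°)/9.81 = 344.089 m
apex_dist = R/2 = 344.089/2 = 172 m

172 m


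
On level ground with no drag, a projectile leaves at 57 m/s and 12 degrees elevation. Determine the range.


R = v0^2 * sin(2*theta) / g = 57^2 * sin(2*12°) / 9.81 = 134.7 m

134.7 m


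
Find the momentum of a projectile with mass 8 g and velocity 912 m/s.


p = m*v = 0.008*912 = 7.296 kg·m/s

7.296 kg·m/s


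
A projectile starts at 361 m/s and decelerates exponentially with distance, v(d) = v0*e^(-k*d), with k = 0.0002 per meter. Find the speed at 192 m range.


v = v0*exp(-k*d) = 361*exp(-0.0002*192) = 347.4 m/s

347.4 m/s


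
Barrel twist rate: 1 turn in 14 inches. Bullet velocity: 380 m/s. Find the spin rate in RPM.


twist_m = 14*0.0254 = 0.3556 m
spin = v/twist = 380/0.3556 = 1068.616 rev/s
RPM = spin*60 = 1068.616*60 ≈ 64117 RPM

64117 RPM


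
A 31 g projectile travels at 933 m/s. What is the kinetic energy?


E = 0.5*m*v^2 = 0.5*0.031*933^2 = 13493 J

13493 J


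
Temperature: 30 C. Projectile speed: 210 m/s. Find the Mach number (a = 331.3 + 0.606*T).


a = 331.3 + 0.606*(30) = 349.48 m/s
M = v/a = 210/349.48 = 0.6009

0.6009


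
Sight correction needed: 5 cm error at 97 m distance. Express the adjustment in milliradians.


1 mrad subtends 1 cm per 10 m of range, so adj = error_cm / (dist_m / 10) = 5 / (97/10) = 0.5155 mrad

0.5155 mrad


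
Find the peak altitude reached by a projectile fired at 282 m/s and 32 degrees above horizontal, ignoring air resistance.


H = (v0*sin(theta))^2 / (2g) = (282*sin(32°))^2 / (2*9.81) = 1138 m

1138 m


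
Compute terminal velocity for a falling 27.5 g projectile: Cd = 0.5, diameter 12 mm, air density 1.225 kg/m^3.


A = pi*(d/2)^2 = pi*(12/2000)^2 = 1.13097e-04 m^2
vt = sqrt(2mg/(Cd*rho*A)) = sqrt(2*0.0275*9.81/(0.5 * 1.225 * 1.13097e-04)) = 88.25 m/s

88.25 m/s


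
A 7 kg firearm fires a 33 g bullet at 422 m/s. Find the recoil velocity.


v_recoil = m_p * v_p / m_gun = 0.033 * 422 / 7 = 1.989 m/s

1.989 m/s


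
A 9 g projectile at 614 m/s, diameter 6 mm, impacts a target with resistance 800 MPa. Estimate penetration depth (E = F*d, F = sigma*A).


A = pi*(d/2)^2 = pi*(6/2)^2 = 28.2743 mm^2
E = 0.5*m*v^2 = 0.5*0.009*614^2 = 1696.48 J
depth = E/(sigma*A) = 1696.48 J / (800 MPa * 28.2743 mm^2) = 1696.48/(800 * 28.2743) m = 0.075001 m ≈ 75 mm

75 mm


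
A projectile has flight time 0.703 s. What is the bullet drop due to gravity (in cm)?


drop = 0.5*g*t^2 = 0.5*9.81*0.703^2 = 2.4241 m ≈ 242.4 cm

242.4 cm


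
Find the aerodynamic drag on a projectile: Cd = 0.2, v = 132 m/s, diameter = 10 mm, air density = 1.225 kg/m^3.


A = pi*(d/2)^2 = pi*(10/2000)^2 = 7.85398e-05 m^2
Fd = 0.5*Cd*rho*A*v^2 = 0.5*0.2*1.225*7.85398e-05*132^2 = 0.1676 N

0.1676 N


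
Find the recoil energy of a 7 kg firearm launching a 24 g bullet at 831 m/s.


v_r = m_p*v_p/m_gun = 0.024*831/7 = 2.84914 m/s, E_r = 0.5*m_gun*v_r^2 = 0.5*7*2.84914^2 = 28.41 J

28.41 J


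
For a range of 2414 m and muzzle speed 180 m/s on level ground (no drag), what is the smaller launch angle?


sin(2*theta) = R*g/v0^2 = 2414*9.81/180^2 = 0.730906, theta = arcsin(0.730906)/2 = 23.48°

23.48 degrees


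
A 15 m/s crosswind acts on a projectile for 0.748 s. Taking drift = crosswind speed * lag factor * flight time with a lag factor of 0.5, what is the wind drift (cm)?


drift = v_wind * lag * t = 15 * 0.5 * 0.748 = 5.61 m ≈ 561 cm

561 cm


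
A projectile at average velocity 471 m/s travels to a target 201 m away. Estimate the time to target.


t = d/v = 201/471 = 0.4268 s

0.4268 s


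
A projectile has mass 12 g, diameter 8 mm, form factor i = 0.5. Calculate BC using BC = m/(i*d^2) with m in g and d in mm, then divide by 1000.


BC = m/(i*d^2*1000) = 12/(0.5 * 8^2 * 1000) = 0.000375

0.000375


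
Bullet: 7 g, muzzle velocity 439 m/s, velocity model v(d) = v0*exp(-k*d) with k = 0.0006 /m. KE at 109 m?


v = v0*exp(-k*d) = 439*exp(-0.0006*109) = 411.208 m/s
E = 0.5*m*v^2 = 0.5*0.007*411.208^2 = 591.8 J

591.8 J


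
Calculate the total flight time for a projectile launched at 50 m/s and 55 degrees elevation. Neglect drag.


T = 2*v0*sin(theta)/g = 2*50*sin(55°)/9.81 = 8.35 s

8.35 s


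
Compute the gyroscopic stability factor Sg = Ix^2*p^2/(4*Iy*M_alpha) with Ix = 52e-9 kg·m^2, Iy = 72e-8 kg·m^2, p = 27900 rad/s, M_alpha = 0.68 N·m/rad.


Sg = Ix^2 * p^2 / (4 * Iy * M_alpha) = (52e-9)^2 * 27900^2 / (4 * 72e-8 * 0.68) = 1.075

1.075


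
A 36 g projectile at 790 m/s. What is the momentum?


p = m*v = 0.036*790 = 28.44 kg·m/s

28.44 kg·m/s


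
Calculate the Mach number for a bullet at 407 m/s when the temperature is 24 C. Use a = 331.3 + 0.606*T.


a = 331.3 + 0.606*(24) = 345.844 m/s
M = v/a = 407/345.844 = 1.177

1.177


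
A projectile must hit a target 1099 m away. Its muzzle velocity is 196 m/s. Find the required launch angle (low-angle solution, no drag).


sin(2*theta) = R*g/v0^2 = 1099*9.81/196^2 = 0.280643, theta = arcsin(0.280643)/2 = 8.149°

8.149 degrees


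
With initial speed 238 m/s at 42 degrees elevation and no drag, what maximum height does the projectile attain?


H = (v0*sin(theta))^2 / (2g) = (238*sin(42°))^2 / (2*9.81) = 1293 m

1293 m


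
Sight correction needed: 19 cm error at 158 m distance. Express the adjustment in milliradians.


1 mrad subtends 1 cm per 10 m of range, so adj = error_cm / (dist_m / 10) = 19 / (158/10) = 1.203 mrad

1.203 mrad


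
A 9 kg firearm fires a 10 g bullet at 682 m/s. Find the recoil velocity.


v_recoil = m_p * v_p / m_gun = 0.01 * 682 / 9 = 0.7578 m/s

0.7578 m/s


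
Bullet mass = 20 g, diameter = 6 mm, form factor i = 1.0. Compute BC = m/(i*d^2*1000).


BC = m/(i*d^2*1000) = 20/(1.0 * 6^2 * 1000) = 0.0005556

0.0005556


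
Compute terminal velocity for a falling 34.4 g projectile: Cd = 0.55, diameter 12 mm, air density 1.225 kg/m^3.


A = pi*(d/2)^2 = pi*(12/2000)^2 = 1.13097e-04 m^2
vt = sqrt(2mg/(Cd*rho*A)) = sqrt(2*0.0344*9.81/(0.55 * 1.225 * 1.13097e-04)) = 94.11 m/s

94.11 m/s


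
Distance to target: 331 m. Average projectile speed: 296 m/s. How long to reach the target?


t = d/v = 331/296 = 1.118 s

1.118 s


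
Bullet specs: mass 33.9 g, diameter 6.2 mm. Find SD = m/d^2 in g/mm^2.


SD = m/d^2 = 33.9/6.2^2 = 0.8819 g/mm^2

0.8819 g/mm^2


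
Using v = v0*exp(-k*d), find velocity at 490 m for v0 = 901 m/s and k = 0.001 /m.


v = v0*exp(-k*d) = 901*exp(-0.001*490) = 552 m/s

552 m/s


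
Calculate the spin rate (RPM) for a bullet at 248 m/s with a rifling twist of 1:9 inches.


twist_m = 9*0.0254 = 0.2286 m
spin = v/twist = 248/0.2286 = 1084.864 rev/s
RPM = spin*60 = 1084.864*60 ≈ 65092 RPM

65092 RPM


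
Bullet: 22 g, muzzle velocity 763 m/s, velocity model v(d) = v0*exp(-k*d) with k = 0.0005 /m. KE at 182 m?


v = v0*exp(-k*d) = 763*exp(-0.0005*182) = 696.633 m/s
E = 0.5*m*v^2 = 0.5*0.022*696.633^2 = 5338 J

5338 J


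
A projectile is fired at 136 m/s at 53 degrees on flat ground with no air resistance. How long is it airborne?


T = 2*v0*sin(theta)/g = 2*136*sin(53°)/9.81 = 22.14 s

22.14 s


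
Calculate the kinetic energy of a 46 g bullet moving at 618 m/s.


E = 0.5*m*v^2 = 0.5*0.046*618^2 = 8784 J

8784 J


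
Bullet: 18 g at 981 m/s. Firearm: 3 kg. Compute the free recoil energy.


v_r = m_p*v_p/m_gun = 0.018*981/3 = 5.886 m/s, E_r = 0.5*m_gun*v_r^2 = 0.5*3*5.886^2 = 51.97 J

51.97 J


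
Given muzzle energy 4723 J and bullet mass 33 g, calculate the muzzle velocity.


v = sqrt(2*E/m) = sqrt(2*4723/0.033) = 535 m/s

535 m/s


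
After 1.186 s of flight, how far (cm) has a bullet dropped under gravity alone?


drop = 0.5*g*t^2 = 0.5*9.81*1.186^2 = 6.89935 m ≈ 689.9 cm

689.9 cm


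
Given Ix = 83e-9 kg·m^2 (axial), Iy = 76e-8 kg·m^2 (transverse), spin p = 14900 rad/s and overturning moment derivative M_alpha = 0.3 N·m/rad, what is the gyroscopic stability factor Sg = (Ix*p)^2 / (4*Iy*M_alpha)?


Sg = Ix^2 * p^2 / (4 * Iy * M_alpha) = (83e-9)^2 * 14900^2 / (4 * 76e-8 * 0.3) = 1.677

1.677


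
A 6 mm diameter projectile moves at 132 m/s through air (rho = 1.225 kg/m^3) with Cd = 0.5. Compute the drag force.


A = pi*(d/2)^2 = pi*(6/2000)^2 = 2.82743e-05 m^2
Fd = 0.5*Cd*rho*A*v^2 = 0.5*0.5*1.225*2.82743e-05*132^2 = 0.1509 N

0.1509 N


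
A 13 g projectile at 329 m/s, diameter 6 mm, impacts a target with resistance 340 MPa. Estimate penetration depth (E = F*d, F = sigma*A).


A = pi*(d/2)^2 = pi*(6/2)^2 = 28.2743 mm^2
E = 0.5*m*v^2 = 0.5*0.013*329^2 = 703.567 J
depth = E/(sigma*A) = 703.567 J / (340 MPa * 28.2743 mm^2) = 703.567/(340 * 28.2743) m = 0.073187 m ≈ 73.19 mm

73.19 mm


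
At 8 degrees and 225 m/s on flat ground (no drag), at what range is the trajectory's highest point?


R = v0^2*sin(2*theta)/g = 225^2*sin(2*8°)/9.81 = 1422.44 m
apex_dist = R/2 = 1422.44/2 = 711.2 m

711.2 m


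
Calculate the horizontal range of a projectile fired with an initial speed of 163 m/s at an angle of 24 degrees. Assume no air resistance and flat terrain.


R = v0^2 * sin(2*theta) / g = 163^2 * sin(2*24°) / 9.81 = 2013 m

2013 m


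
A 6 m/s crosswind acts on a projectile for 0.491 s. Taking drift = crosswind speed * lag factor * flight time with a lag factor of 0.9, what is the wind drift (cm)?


drift = v_wind * lag * t = 6 * 0.9 * 0.491 = 2.6514 m ≈ 265.1 cm

265.1 cm


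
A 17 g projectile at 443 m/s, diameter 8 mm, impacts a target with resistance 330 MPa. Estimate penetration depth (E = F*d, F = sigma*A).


A = pi*(d/2)^2 = pi*(8/2)^2 = 50.2655 mm^2
E = 0.5*m*v^2 = 0.5*0.017*443^2 = 1668.12 J
depth = E/(sigma*A) = 1668.12 J / (330 MPa * 50.2655 mm^2) = 1668.12/(330 * 50.2655) m = 0.100564 m ≈ 100.6 mm

100.6 mm


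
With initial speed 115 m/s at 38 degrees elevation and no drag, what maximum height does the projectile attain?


H = (v0*sin(theta))^2 / (2g) = (115*sin(38°))^2 / (2*9.81) = 255.5 m

255.5 m


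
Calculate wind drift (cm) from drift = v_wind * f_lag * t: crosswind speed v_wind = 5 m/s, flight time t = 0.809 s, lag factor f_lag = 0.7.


drift = v_wind * lag * t = 5 * 0.7 * 0.809 = 2.8315 m ≈ 283.2 cm

283.2 cm


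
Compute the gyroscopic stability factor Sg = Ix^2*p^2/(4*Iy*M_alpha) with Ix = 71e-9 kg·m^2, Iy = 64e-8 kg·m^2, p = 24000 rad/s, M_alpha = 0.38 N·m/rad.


Sg = Ix^2 * p^2 / (4 * Iy * M_alpha) = (71e-9)^2 * 24000^2 / (4 * 64e-8 * 0.38) = 2.985

2.985


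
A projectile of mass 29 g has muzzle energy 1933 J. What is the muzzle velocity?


v = sqrt(2*E/m) = sqrt(2*1933/0.029) = 365.1 m/s

365.1 m/s


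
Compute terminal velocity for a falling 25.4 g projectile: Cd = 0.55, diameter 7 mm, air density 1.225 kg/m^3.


A = pi*(d/2)^2 = pi*(7/2000)^2 = 3.84845e-05 m^2
vt = sqrt(2mg/(Cd*rho*A)) = sqrt(2*0.0254*9.81/(0.55 * 1.225 * 3.84845e-05)) = 138.6 m/s

138.6 m/s


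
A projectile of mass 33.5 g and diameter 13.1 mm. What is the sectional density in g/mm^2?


SD = m/d^2 = 33.5/13.1^2 = 0.1952 g/mm^2

0.1952 g/mm^2


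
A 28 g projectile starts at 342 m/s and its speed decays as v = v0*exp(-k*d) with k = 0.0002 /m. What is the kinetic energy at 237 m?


v = v0*exp(-k*d) = 342*exp(-0.0002*237) = 326.167 m/s
E = 0.5*m*v^2 = 0.5*0.028*326.167^2 = 1489 J

1489 J


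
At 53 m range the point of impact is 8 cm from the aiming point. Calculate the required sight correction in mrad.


1 mrad subtends 1 cm per 10 m of range, so adj = error_cm / (dist_m / 10) = 8 / (53/10) = 1.509 mrad

1.509 mrad


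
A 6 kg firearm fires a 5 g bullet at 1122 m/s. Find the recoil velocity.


v_recoil = m_p * v_p / m_gun = 0.005 * 1122 / 6 = 0.935 m/s

0.935 m/s


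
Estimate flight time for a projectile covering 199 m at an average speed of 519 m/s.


t = d/v = 199/519 = 0.3834 s

0.3834 s


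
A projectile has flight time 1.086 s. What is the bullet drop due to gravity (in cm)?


drop = 0.5*g*t^2 = 0.5*9.81*1.086^2 = 5.78494 m ≈ 578.5 cm

578.5 cm


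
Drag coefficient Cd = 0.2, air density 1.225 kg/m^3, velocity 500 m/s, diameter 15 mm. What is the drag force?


A = pi*(d/2)^2 = pi*(15/2000)^2 = 1.76715e-04 m^2
Fd = 0.5*Cd*rho*A*v^2 = 0.5*0.2*1.225*1.76715e-04*500^2 = 5.412 N

5.412 N


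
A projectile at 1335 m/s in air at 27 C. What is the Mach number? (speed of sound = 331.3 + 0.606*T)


a = 331.3 + 0.606*(27) = 347.662 m/s
M = v/a = 1335/347.662 = 3.84

3.84


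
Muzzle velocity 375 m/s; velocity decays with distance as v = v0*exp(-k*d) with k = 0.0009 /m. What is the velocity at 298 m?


v = v0*exp(-k*d) = 375*exp(-0.0009*298) = 286.8 m/s

286.8 m/s


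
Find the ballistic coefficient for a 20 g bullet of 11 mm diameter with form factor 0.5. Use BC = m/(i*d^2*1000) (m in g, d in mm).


BC = m/(i*d^2*1000) = 20/(0.5 * 11^2 * 1000) = 0.0003306

0.0003306


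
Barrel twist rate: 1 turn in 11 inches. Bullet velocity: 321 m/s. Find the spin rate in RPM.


twist_m = 11*0.0254 = 0.2794 m
spin = v/twist = 321/0.2794 = 1148.89 rev/s
RPM = spin*60 = 1148.89*60 ≈ 68933 RPM

68933 RPM


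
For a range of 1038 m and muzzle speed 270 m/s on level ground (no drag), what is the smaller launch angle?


sin(2*theta) = R*g/v0^2 = 1038*9.81/270^2 = 0.139681, theta = arcsin(0.139681)/2 = 4.015°

4.015 degrees


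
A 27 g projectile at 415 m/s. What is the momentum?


p = m*v = 0.027*415 = 11.21 kg·m/s

11.21 kg·m/s


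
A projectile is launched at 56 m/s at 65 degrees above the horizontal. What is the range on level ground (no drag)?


R = v0^2 * sin(2*theta) / g = 56^2 * sin(2*65°) / 9.81 = 244.9 m

244.9 m


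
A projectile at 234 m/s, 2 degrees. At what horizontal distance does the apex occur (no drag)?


R = v0^2*sin(2*theta)/g = 234^2*sin(2*2°)/9.81 = 389.356 m
apex_dist = R/2 = 389.356/2 = 194.7 m

194.7 m


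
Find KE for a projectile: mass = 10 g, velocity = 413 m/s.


E = 0.5*m*v^2 = 0.5*0.01*413^2 = 852.8 J

852.8 J


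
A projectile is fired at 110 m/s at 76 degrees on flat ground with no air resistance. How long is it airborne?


T = 2*v0*sin(theta)/g = 2*110*sin(76°)/9.81 = 21.76 s

21.76 s


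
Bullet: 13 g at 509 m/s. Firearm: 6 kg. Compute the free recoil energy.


v_r = m_p*v_p/m_gun = 0.013*509/6 = 1.10283 m/s, E_r = 0.5*m_gun*v_r^2 = 0.5*6*1.10283^2 = 3.649 J

3.649 J


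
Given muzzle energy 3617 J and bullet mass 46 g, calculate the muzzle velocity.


v = sqrt(2*E/m) = sqrt(2*3617/0.046) = 396.6 m/s

396.6 m/s


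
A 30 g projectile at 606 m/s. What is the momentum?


p = m*v = 0.03*606 = 18.18 kg·m/s

18.18 kg·m/s


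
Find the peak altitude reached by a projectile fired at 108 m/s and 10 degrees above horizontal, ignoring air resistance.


H = (v0*sin(theta))^2 / (2g) = (108*sin(10°))^2 / (2*9.81) = 17.93 m

17.93 m


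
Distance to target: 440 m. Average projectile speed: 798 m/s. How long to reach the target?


t = d/v = 440/798 = 0.5514 s

0.5514 s


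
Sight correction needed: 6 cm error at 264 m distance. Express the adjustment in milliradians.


1 mrad subtends 1 cm per 10 m of range, so adj = error_cm / (dist_m / 10) = 6 / (264/10) = 0.2273 mrad

0.2273 mrad


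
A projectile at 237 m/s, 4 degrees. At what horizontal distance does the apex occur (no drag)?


R = v0^2*sin(2*theta)/g = 237^2*sin(2*4°)/9.81 = 796.862 m
apex_dist = R/2 = 796.862/2 = 398.4 m

398.4 m


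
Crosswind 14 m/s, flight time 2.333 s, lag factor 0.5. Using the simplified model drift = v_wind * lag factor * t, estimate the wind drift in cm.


drift = v_wind * lag * t = 14 * 0.5 * 2.333 = 16.331 m ≈ 1633 cm

1633 cm


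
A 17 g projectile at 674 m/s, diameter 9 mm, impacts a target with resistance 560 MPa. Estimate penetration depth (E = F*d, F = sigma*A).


A = pi*(d/2)^2 = pi*(9/2)^2 = 63.6173 mm^2
E = 0.5*m*v^2 = 0.5*0.017*674^2 = 3861.35 J
depth = E/(sigma*A) = 3861.35 J / (560 MPa * 63.6173 mm^2) = 3861.35/(560 * 63.6173) m = 0.108387 m ≈ 108.4 mm

108.4 mm


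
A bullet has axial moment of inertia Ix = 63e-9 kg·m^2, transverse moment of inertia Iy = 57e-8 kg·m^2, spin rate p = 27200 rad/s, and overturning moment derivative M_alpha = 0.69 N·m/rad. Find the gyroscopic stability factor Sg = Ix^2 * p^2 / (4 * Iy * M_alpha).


Sg = Ix^2 * p^2 / (4 * Iy * M_alpha) = (63e-9)^2 * 27200^2 / (4 * 57e-8 * 0.69) = 1.867

1.867


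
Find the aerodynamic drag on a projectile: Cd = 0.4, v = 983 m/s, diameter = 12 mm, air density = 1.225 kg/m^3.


A = pi*(d/2)^2 = pi*(12/2000)^2 = 1.13097e-04 m^2
Fd = 0.5*Cd*rho*A*v^2 = 0.5*0.4*1.225*1.13097e-04*983^2 = 26.77 N

26.77 N


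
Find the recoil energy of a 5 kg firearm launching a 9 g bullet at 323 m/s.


v_r = m_p*v_p/m_gun = 0.009*323/5 = 0.5814 m/s, E_r = 0.5*m_gun*v_r^2 = 0.5*5*0.5814^2 = 0.8451 J

0.8451 J


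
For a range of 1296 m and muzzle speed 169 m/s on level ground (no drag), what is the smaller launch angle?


sin(2*theta) = R*g/v0^2 = 1296*9.81/169^2 = 0.445144, theta = arcsin(0.445144)/2 = 13.22°

13.22 degrees


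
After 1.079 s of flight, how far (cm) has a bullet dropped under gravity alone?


drop = 0.5*g*t^2 = 0.5*9.81*1.079^2 = 5.7106 m ≈ 571.1 cm

571.1 cm


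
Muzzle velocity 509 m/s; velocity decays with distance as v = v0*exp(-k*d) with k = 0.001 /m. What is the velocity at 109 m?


v = v0*exp(-k*d) = 509*exp(-0.001*109) = 456.4 m/s

456.4 m/s


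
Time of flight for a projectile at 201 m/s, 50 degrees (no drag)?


T = 2*v0*sin(theta)/g = 2*201*sin(50°)/9.81 = 31.39 s

31.39 s


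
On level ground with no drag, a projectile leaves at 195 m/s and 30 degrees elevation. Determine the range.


R = v0^2 * sin(2*theta) / g = 195^2 * sin(2*30°) / 9.81 = 3357 m

3357 m


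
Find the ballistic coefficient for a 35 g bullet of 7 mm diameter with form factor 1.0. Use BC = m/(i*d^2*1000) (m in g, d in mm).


BC = m/(i*d^2*1000) = 35/(1.0 * 7^2 * 1000) = 0.0007143

0.0007143


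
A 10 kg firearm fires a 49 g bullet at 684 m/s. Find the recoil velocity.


v_recoil = m_p * v_p / m_gun = 0.049 * 684 / 10 = 3.352 m/s

3.352 m/s


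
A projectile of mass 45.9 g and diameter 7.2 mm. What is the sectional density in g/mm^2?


SD = m/d^2 = 45.9/7.2^2 = 0.8854 g/mm^2

0.8854 g/mm^2


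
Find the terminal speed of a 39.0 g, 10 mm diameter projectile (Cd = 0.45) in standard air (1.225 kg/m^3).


A = pi*(d/2)^2 = pi*(10/2000)^2 = 7.85398e-05 m^2
vt = sqrt(2mg/(Cd*rho*A)) = sqrt(2*0.039*9.81/(0.45 * 1.225 * 7.85398e-05)) = 132.9 m/s

132.9 m/s


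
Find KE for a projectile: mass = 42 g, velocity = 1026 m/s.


E = 0.5*m*v^2 = 0.5*0.042*1026^2 = 22106 J

22106 J


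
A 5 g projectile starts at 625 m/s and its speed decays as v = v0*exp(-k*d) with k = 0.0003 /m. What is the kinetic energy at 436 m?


v = v0*exp(-k*d) = 625*exp(-0.0003*436) = 548.371 m/s
E = 0.5*m*v^2 = 0.5*0.005*548.371^2 = 751.8 J

751.8 J


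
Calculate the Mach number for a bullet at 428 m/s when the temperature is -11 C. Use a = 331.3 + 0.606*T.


a = 331.3 + 0.606*(-11) = 324.634 m/s
M = v/a = 428/324.634 = 1.318

1.318


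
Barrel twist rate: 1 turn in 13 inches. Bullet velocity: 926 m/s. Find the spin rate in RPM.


twist_m = 13*0.0254 = 0.3302 m
spin = v/twist = 926/0.3302 = 2804.361 rev/s
RPM = spin*60 = 2804.361*60 ≈ 168262 RPM

168262 RPM


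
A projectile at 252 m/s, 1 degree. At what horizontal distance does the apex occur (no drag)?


R = v0^2*sin(2*theta)/g = 252^2*sin(2*1°)/9.81 = 225.918 m
apex_dist = R/2 = 225.918/2 = 113 m

113 m


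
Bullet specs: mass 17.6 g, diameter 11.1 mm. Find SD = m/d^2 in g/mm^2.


SD = m/d^2 = 17.6/11.1^2 = 0.1428 g/mm^2

0.1428 g/mm^2


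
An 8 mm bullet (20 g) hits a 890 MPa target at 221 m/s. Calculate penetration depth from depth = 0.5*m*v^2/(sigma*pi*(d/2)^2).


A = pi*(d/2)^2 = pi*(8/2)^2 = 50.2655 mm^2
E = 0.5*m*v^2 = 0.5*0.02*221^2 = 488.41 J
depth = E/(sigma*A) = 488.41 J / (890 MPa * 50.2655 mm^2) = 488.41/(890 * 50.2655) m = 0.0109175 m ≈ 10.92 mm

10.92 mm


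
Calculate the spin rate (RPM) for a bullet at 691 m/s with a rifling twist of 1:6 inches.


twist_m = 6*0.0254 = 0.1524 m
spin = v/twist = 691/0.1524 = 4534.121 rev/s
RPM = spin*60 = 4534.121*60 ≈ 272047 RPM

272047 RPM


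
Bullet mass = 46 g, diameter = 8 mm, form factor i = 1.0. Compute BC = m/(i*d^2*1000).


BC = m/(i*d^2*1000) = 46/(1.0 * 8^2 * 1000) = 0.0007187

0.0007187


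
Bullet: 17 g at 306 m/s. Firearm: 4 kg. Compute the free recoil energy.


v_r = m_p*v_p/m_gun = 0.017*306/4 = 1.3005 m/s, E_r = 0.5*m_gun*v_r^2 = 0.5*4*1.3005^2 = 3.383 J

3.383 J


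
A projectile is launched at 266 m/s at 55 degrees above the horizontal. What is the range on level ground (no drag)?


R = v0^2 * sin(2*theta) / g = 266^2 * sin(2*55°) / 9.81 = 6778 m

6778 m


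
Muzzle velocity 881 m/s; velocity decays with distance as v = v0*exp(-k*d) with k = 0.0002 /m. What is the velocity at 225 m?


v = v0*exp(-k*d) = 881*exp(-0.0002*225) = 842.2 m/s

842.2 m/s


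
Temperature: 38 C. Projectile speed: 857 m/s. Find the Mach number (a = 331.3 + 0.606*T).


a = 331.3 + 0.606*(38) = 354.328 m/s
M = v/a = 857/354.328 = 2.419

2.419


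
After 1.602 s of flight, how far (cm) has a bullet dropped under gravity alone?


drop = 0.5*g*t^2 = 0.5*9.81*1.602^2 = 12.5882 m ≈ 1259 cm

1259 cm


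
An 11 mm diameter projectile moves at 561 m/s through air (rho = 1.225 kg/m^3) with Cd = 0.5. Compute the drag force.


A = pi*(d/2)^2 = pi*(11/2000)^2 = 9.50332e-05 m^2
Fd = 0.5*Cd*rho*A*v^2 = 0.5*0.5*1.225*9.50332e-05*561^2 = 9.16 N

9.16 N


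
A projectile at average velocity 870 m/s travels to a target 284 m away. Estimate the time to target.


t = d/v = 284/870 = 0.3264 s

0.3264 s


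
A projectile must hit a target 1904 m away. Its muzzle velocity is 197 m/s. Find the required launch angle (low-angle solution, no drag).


sin(2*theta) = R*g/v0^2 = 1904*9.81/197^2 = 0.481286, theta = arcsin(0.481286)/2 = 14.38°

14.38 degrees


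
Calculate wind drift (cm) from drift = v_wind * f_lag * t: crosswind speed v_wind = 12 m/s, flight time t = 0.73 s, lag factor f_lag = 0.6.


drift = v_wind * lag * t = 12 * 0.6 * 0.73 = 5.256 m ≈ 525.6 cm

525.6 cm


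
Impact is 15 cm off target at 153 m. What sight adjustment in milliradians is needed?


1 mrad subtends 1 cm per 10 m of range, so adj = error_cm / (dist_m / 10) = 15 / (153/10) = 0.9804 mrad

0.9804 mrad


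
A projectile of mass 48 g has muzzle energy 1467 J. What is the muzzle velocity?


v = sqrt(2*E/m) = sqrt(2*1467/0.048) = 247.2 m/s

247.2 m/s
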